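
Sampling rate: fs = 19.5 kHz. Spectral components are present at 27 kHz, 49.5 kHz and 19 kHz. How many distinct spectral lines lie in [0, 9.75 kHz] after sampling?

3

fs/2 = 9.75 kHz.
27 kHz mod fs = 7.5 kHz.
7.5 kHz ≤ fs/2 = 9.75 kHz, appears at 7.5 kHz.
49.5 kHz mod fs = 10.5 kHz.
10.5 kHz > fs/2 = 9.75 kHz, folds to fs − 10.5 kHz = 9 kHz.
19 kHz > fs/2 = 9.75 kHz, folds to fs − 19 kHz = 0.5 kHz.
Distinct values: {0.5 kHz, 7.5 kHz, 9 kHz} → 3.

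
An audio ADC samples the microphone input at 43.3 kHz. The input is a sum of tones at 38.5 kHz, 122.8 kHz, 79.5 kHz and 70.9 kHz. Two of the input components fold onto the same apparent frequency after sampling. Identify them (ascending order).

79.5 kHz, 122.8 kHz

fs/2 = 21.65 kHz.
38.5 kHz > fs/2 = 21.65 kHz, folds to fs − 38.5 kHz = 4.8 kHz.
122.8 kHz mod fs = 36.2 kHz.
36.2 kHz > fs/2 = 21.65 kHz, folds to fs − 36.2 kHz = 7.1 kHz.
79.5 kHz mod fs = 36.2 kHz.
36.2 kHz > fs/2 = 21.65 kHz, folds to fs − 36.2 kHz = 7.1 kHz.
70.9 kHz mod fs = 27.6 kHz.
27.6 kHz > fs/2 = 21.65 kHz, folds to fs − 27.6 kHz = 15.7 kHz.
79.5 kHz and 122.8 kHz both map to 7.1 kHz.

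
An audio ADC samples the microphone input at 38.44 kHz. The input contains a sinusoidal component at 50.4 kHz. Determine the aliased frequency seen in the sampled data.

11.96 kHz

50.4 kHz mod fs = 11.96 kHz.
11.96 kHz ≤ fs/2 = 19.22 kHz, appears at 11.96 kHz.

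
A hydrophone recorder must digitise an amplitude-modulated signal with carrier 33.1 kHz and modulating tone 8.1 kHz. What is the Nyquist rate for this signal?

82.4 kHz

AM sidebands sit at fc ± fm = 25 kHz and 41.2 kHz.
Highest-frequency component: 41.2 kHz.
Nyquist rate = 2 × 41.2 kHz = 82.4 kHz.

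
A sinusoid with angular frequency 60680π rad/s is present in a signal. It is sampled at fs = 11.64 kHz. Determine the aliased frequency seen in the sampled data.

ω = 60680π rad/s → f = ω/(2π) = 30340 Hz = 30.34 kHz.
30.34 kHz mod fs = 7.06 kHz.
7.06 kHz > fs/2 = 5.82 kHz, folds to fs − 7.06 kHz = 4.58 kHz.

4.58 kHz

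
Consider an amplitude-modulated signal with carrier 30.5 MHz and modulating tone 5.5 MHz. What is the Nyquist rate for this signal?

AM sidebands sit at fc ± fm = 25 MHz and 36 MHz.
Highest-frequency component: 36 MHz.
Nyquist rate = 2 × 36 MHz = 72 MHz.

72 MHz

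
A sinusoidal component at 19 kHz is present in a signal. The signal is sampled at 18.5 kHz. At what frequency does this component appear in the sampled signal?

0.5 kHz

19 kHz mod fs = 0.5 kHz.
0.5 kHz ≤ fs/2 = 9.25 kHz, appears at 0.5 kHz.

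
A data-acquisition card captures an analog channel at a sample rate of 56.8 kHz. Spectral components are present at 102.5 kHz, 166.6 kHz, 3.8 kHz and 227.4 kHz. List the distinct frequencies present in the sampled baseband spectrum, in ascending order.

fs/2 = 28.4 kHz.
102.5 kHz mod fs = 45.7 kHz.
45.7 kHz > fs/2 = 28.4 kHz, folds to fs − 45.7 kHz = 11.1 kHz.
166.6 kHz mod fs = 53 kHz.
53 kHz > fs/2 = 28.4 kHz, folds to fs − 53 kHz = 3.8 kHz.
3.8 kHz ≤ fs/2 = 28.4 kHz, passes unchanged.
227.4 kHz mod fs = 0.2 kHz.
0.2 kHz ≤ fs/2 = 28.4 kHz, appears at 0.2 kHz.
Distinct values: {0.2 kHz, 3.8 kHz, 11.1 kHz}.

0.2 kHz, 3.8 kHz, 11.1 kHz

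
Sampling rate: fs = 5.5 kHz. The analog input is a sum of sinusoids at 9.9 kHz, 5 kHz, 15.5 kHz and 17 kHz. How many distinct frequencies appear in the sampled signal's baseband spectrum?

fs/2 = 2.75 kHz.
9.9 kHz mod fs = 4.4 kHz.
4.4 kHz > fs/2 = 2.75 kHz, folds to fs − 4.4 kHz = 1.1 kHz.
5 kHz > fs/2 = 2.75 kHz, folds to fs − 5 kHz = 0.5 kHz.
15.5 kHz mod fs = 4.5 kHz.
4.5 kHz > fs/2 = 2.75 kHz, folds to fs − 4.5 kHz = 1 kHz.
17 kHz mod fs = 0.5 kHz.
0.5 kHz ≤ fs/2 = 2.75 kHz, appears at 0.5 kHz.
Distinct values: {0.5 kHz, 1 kHz, 1.1 kHz} → 3.

3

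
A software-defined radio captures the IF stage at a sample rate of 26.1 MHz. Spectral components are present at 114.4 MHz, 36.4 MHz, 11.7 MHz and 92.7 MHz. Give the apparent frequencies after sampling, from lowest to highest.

10 MHz, 10.3 MHz, 11.7 MHz

fs/2 = 13.05 MHz.
114.4 MHz mod fs = 10 MHz.
10 MHz ≤ fs/2 = 13.05 MHz, appears at 10 MHz.
36.4 MHz mod fs = 10.3 MHz.
10.3 MHz ≤ fs/2 = 13.05 MHz, appears at 10.3 MHz.
11.7 MHz ≤ fs/2 = 13.05 MHz, passes unchanged.
92.7 MHz mod fs = 14.4 MHz.
14.4 MHz > fs/2 = 13.05 MHz, folds to fs − 14.4 MHz = 11.7 MHz.
Distinct values: {10 MHz, 10.3 MHz, 11.7 MHz}.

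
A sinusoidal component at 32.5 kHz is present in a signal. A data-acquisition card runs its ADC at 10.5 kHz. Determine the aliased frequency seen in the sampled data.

32.5 kHz mod fs = 1 kHz.
1 kHz ≤ fs/2 = 5.25 kHz, appears at 1 kHz.

1 kHz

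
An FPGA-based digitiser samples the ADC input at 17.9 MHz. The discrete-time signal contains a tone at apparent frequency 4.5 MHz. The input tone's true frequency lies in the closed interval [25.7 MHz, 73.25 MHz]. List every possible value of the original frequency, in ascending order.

31.3 MHz, 40.3 MHz, 49.2 MHz, 58.2 MHz, 67.1 MHz

Frequencies that alias to 4.5 MHz are k·fs ± 4.5 MHz for integer k ≥ 0.
k=0: 4.5 MHz.
k=1: 13.4 MHz, 22.4 MHz.
k=2: 31.3 MHz, 40.3 MHz.
k=3: 49.2 MHz, 58.2 MHz.
k=4: 67.1 MHz, 76.1 MHz.
k=5: 85 MHz, 94 MHz.
Within [25.7 MHz, 73.25 MHz]: 31.3 MHz, 40.3 MHz, 49.2 MHz, 58.2 MHz, 67.1 MHz.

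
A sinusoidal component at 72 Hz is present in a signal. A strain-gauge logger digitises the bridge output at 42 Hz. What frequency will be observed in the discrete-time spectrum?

12 Hz

72 Hz mod fs = 30 Hz.
30 Hz > fs/2 = 21 Hz, folds to fs − 30 Hz = 12 Hz.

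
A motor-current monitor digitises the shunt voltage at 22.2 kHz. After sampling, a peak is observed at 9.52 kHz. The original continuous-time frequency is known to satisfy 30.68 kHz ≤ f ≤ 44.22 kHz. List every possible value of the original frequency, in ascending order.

Frequencies that alias to 9.52 kHz are k·fs ± 9.52 kHz for integer k ≥ 0.
k=0: 9.52 kHz.
k=1: 12.68 kHz, 31.72 kHz.
k=2: 34.88 kHz, 53.92 kHz.
k=3: 57.08 kHz, 76.12 kHz.
Within [30.68 kHz, 44.22 kHz]: 31.72 kHz, 34.88 kHz.

31.72 kHz, 34.88 kHz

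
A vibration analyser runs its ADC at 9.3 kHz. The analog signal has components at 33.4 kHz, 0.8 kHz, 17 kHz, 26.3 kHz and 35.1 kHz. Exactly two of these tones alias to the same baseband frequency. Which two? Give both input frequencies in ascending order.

fs/2 = 4.65 kHz.
33.4 kHz mod fs = 5.5 kHz.
5.5 kHz > fs/2 = 4.65 kHz, folds to fs − 5.5 kHz = 3.8 kHz.
0.8 kHz ≤ fs/2 = 4.65 kHz, passes unchanged.
17 kHz mod fs = 7.7 kHz.
7.7 kHz > fs/2 = 4.65 kHz, folds to fs − 7.7 kHz = 1.6 kHz.
26.3 kHz mod fs = 7.7 kHz.
7.7 kHz > fs/2 = 4.65 kHz, folds to fs − 7.7 kHz = 1.6 kHz.
35.1 kHz mod fs = 7.2 kHz.
7.2 kHz > fs/2 = 4.65 kHz, folds to fs − 7.2 kHz = 2.1 kHz.
17 kHz and 26.3 kHz both map to 1.6 kHz.

17 kHz, 26.3 kHz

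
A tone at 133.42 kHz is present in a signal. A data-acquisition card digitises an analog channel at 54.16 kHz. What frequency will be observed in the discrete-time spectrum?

133.42 kHz mod fs = 25.1 kHz.
25.1 kHz ≤ fs/2 = 27.08 kHz, appears at 25.1 kHz.

25.1 kHz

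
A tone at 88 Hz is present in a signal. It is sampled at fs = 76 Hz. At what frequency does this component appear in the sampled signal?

88 Hz mod fs = 12 Hz.
12 Hz ≤ fs/2 = 38 Hz, appears at 12 Hz.

12 Hz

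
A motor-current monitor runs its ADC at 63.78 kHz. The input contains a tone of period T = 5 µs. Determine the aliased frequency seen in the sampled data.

T = 5 µs → f = 1/T = 200 kHz.
200 kHz mod fs = 8.66 kHz.
8.66 kHz ≤ fs/2 = 31.89 kHz, appears at 8.66 kHz.

8.66 kHz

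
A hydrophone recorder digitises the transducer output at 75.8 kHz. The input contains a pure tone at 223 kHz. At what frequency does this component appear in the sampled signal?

223 kHz mod fs = 71.4 kHz.
71.4 kHz > fs/2 = 37.9 kHz, folds to fs − 71.4 kHz = 4.4 kHz.

4.4 kHz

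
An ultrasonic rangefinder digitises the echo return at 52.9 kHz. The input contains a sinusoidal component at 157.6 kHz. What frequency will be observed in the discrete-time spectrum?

1.1 kHz

157.6 kHz mod fs = 51.8 kHz.
51.8 kHz > fs/2 = 26.45 kHz, folds to fs − 51.8 kHz = 1.1 kHz.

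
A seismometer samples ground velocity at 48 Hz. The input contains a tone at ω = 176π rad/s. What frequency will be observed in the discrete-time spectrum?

ω = 176π rad/s → f = ω/(2π) = 88 Hz.
88 Hz mod fs = 40 Hz.
40 Hz > fs/2 = 24 Hz, folds to fs − 40 Hz = 8 Hz.

8 Hz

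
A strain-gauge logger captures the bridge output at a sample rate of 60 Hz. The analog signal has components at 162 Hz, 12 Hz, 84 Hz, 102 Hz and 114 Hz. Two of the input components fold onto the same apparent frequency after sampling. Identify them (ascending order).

fs/2 = 30 Hz.
162 Hz mod fs = 42 Hz.
42 Hz > fs/2 = 30 Hz, folds to fs − 42 Hz = 18 Hz.
12 Hz ≤ fs/2 = 30 Hz, passes unchanged.
84 Hz mod fs = 24 Hz.
24 Hz ≤ fs/2 = 30 Hz, appears at 24 Hz.
102 Hz mod fs = 42 Hz.
42 Hz > fs/2 = 30 Hz, folds to fs − 42 Hz = 18 Hz.
114 Hz mod fs = 54 Hz.
54 Hz > fs/2 = 30 Hz, folds to fs − 54 Hz = 6 Hz.
102 Hz and 162 Hz both map to 18 Hz.

102 Hz, 162 Hz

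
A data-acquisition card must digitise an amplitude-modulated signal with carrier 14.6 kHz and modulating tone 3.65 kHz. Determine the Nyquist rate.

AM sidebands sit at fc ± fm = 10.95 kHz and 18.25 kHz.
Highest-frequency component: 18.25 kHz.
Nyquist rate = 2 × 18.25 kHz = 36.5 kHz.

36.5 kHz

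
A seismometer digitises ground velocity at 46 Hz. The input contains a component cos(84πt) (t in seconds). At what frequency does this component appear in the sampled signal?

4 Hz

ω = 84π rad/s → f = ω/(2π) = 42 Hz.
42 Hz > fs/2 = 23 Hz, folds to fs − 42 Hz = 4 Hz.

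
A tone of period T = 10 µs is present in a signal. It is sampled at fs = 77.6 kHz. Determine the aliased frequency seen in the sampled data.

T = 10 µs → f = 1/T = 100 kHz.
100 kHz mod fs = 22.4 kHz.
22.4 kHz ≤ fs/2 = 38.8 kHz, appears at 22.4 kHz.

22.4 kHz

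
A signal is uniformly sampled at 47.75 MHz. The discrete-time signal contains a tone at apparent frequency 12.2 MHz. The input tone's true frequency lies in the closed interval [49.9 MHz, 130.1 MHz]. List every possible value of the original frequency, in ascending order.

Frequencies that alias to 12.2 MHz are k·fs ± 12.2 MHz for integer k ≥ 0.
k=0: 12.2 MHz.
k=1: 35.55 MHz, 59.95 MHz.
k=2: 83.3 MHz, 107.7 MHz.
k=3: 131.05 MHz, 155.45 MHz.
Within [49.9 MHz, 130.1 MHz]: 59.95 MHz, 83.3 MHz, 107.7 MHz.

59.95 MHz, 83.3 MHz, 107.7 MHz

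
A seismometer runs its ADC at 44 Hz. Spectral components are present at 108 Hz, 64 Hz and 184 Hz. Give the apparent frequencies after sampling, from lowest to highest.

8 Hz, 20 Hz

fs/2 = 22 Hz.
108 Hz mod fs = 20 Hz.
20 Hz ≤ fs/2 = 22 Hz, appears at 20 Hz.
64 Hz mod fs = 20 Hz.
20 Hz ≤ fs/2 = 22 Hz, appears at 20 Hz.
184 Hz mod fs = 8 Hz.
8 Hz ≤ fs/2 = 22 Hz, appears at 8 Hz.
Distinct values: {8 Hz, 20 Hz}.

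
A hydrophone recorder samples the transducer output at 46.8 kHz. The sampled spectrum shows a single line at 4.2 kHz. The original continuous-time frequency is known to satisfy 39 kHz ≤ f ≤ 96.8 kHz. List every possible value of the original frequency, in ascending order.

Frequencies that alias to 4.2 kHz are k·fs ± 4.2 kHz for integer k ≥ 0.
k=0: 4.2 kHz.
k=1: 42.6 kHz, 51 kHz.
k=2: 89.4 kHz, 97.8 kHz.
k=3: 136.2 kHz, 144.6 kHz.
Within [39 kHz, 96.8 kHz]: 42.6 kHz, 51 kHz, 89.4 kHz.

42.6 kHz, 51 kHz, 89.4 kHz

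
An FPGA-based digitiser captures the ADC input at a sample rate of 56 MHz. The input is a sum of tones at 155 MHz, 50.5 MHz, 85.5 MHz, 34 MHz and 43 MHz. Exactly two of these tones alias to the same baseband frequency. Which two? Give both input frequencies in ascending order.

43 MHz, 155 MHz

fs/2 = 28 MHz.
155 MHz mod fs = 43 MHz.
43 MHz > fs/2 = 28 MHz, folds to fs − 43 MHz = 13 MHz.
50.5 MHz > fs/2 = 28 MHz, folds to fs − 50.5 MHz = 5.5 MHz.
85.5 MHz mod fs = 29.5 MHz.
29.5 MHz > fs/2 = 28 MHz, folds to fs − 29.5 MHz = 26.5 MHz.
34 MHz > fs/2 = 28 MHz, folds to fs − 34 MHz = 22 MHz.
43 MHz > fs/2 = 28 MHz, folds to fs − 43 MHz = 13 MHz.
43 MHz and 155 MHz both map to 13 MHz.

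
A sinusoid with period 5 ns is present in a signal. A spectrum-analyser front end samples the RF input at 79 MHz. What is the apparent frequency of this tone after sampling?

T = 5 ns → f = 1/T = 200 MHz.
200 MHz mod fs = 42 MHz.
42 MHz > fs/2 = 39.5 MHz, folds to fs − 42 MHz = 37 MHz.

37 MHz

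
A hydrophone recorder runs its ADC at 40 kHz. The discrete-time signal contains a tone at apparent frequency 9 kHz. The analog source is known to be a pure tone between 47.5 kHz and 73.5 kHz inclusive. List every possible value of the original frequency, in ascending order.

49 kHz, 71 kHz

Frequencies that alias to 9 kHz are k·fs ± 9 kHz for integer k ≥ 0.
k=0: 9 kHz.
k=1: 31 kHz, 49 kHz.
k=2: 71 kHz, 89 kHz.
k=3: 111 kHz, 129 kHz.
Within [47.5 kHz, 73.5 kHz]: 49 kHz, 71 kHz.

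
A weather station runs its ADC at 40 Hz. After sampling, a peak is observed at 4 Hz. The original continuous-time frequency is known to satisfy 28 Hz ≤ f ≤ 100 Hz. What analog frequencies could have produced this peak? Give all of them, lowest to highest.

Frequencies that alias to 4 Hz are k·fs ± 4 Hz for integer k ≥ 0.
k=0: 4 Hz.
k=1: 36 Hz, 44 Hz.
k=2: 76 Hz, 84 Hz.
k=3: 116 Hz, 124 Hz.
Within [28 Hz, 100 Hz]: 36 Hz, 44 Hz, 76 Hz, 84 Hz.

36 Hz, 44 Hz, 76 Hz, 84 Hz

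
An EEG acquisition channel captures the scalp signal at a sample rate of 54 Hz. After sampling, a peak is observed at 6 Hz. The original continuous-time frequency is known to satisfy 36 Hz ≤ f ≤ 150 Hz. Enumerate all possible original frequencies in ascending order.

48 Hz, 60 Hz, 102 Hz, 114 Hz

Frequencies that alias to 6 Hz are k·fs ± 6 Hz for integer k ≥ 0.
k=0: 6 Hz.
k=1: 48 Hz, 60 Hz.
k=2: 102 Hz, 114 Hz.
k=3: 156 Hz, 168 Hz.
Within [36 Hz, 150 Hz]: 48 Hz, 60 Hz, 102 Hz, 114 Hz.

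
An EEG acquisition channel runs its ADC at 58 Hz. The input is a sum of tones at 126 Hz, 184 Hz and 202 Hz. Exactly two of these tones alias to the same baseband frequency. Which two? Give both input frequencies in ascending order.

fs/2 = 29 Hz.
126 Hz mod fs = 10 Hz.
10 Hz ≤ fs/2 = 29 Hz, appears at 10 Hz.
184 Hz mod fs = 10 Hz.
10 Hz ≤ fs/2 = 29 Hz, appears at 10 Hz.
202 Hz mod fs = 28 Hz.
28 Hz ≤ fs/2 = 29 Hz, appears at 28 Hz.
126 Hz and 184 Hz both map to 10 Hz.

126 Hz, 184 Hz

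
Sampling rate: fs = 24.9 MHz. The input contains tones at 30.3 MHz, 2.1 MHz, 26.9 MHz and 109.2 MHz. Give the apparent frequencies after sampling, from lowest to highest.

2 MHz, 2.1 MHz, 5.4 MHz, 9.6 MHz

fs/2 = 12.45 MHz.
30.3 MHz mod fs = 5.4 MHz.
5.4 MHz ≤ fs/2 = 12.45 MHz, appears at 5.4 MHz.
2.1 MHz ≤ fs/2 = 12.45 MHz, passes unchanged.
26.9 MHz mod fs = 2 MHz.
2 MHz ≤ fs/2 = 12.45 MHz, appears at 2 MHz.
109.2 MHz mod fs = 9.6 MHz.
9.6 MHz ≤ fs/2 = 12.45 MHz, appears at 9.6 MHz.
Distinct values: {2 MHz, 2.1 MHz, 5.4 MHz, 9.6 MHz}.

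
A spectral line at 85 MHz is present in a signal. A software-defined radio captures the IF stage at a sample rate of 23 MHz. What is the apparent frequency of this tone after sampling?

7 MHz

85 MHz mod fs = 16 MHz.
16 MHz > fs/2 = 11.5 MHz, folds to fs − 16 MHz = 7 MHz.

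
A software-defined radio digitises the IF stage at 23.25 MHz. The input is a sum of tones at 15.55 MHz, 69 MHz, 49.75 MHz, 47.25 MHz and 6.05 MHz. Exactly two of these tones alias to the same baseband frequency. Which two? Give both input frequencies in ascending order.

fs/2 = 11.625 MHz.
15.55 MHz > fs/2 = 11.625 MHz, folds to fs − 15.55 MHz = 7.7 MHz.
69 MHz mod fs = 22.5 MHz.
22.5 MHz > fs/2 = 11.625 MHz, folds to fs − 22.5 MHz = 0.75 MHz.
49.75 MHz mod fs = 3.25 MHz.
3.25 MHz ≤ fs/2 = 11.625 MHz, appears at 3.25 MHz.
47.25 MHz mod fs = 0.75 MHz.
0.75 MHz ≤ fs/2 = 11.625 MHz, appears at 0.75 MHz.
6.05 MHz ≤ fs/2 = 11.625 MHz, passes unchanged.
47.25 MHz and 69 MHz both map to 0.75 MHz.

47.25 MHz, 69 MHz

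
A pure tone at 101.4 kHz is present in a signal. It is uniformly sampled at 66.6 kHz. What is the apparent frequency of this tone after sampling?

31.8 kHz

101.4 kHz mod fs = 34.8 kHz.
34.8 kHz > fs/2 = 33.3 kHz, folds to fs − 34.8 kHz = 31.8 kHz.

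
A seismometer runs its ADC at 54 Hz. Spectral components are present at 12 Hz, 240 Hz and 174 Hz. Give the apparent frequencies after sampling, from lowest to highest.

12 Hz, 24 Hz

fs/2 = 27 Hz.
12 Hz ≤ fs/2 = 27 Hz, passes unchanged.
240 Hz mod fs = 24 Hz.
24 Hz ≤ fs/2 = 27 Hz, appears at 24 Hz.
174 Hz mod fs = 12 Hz.
12 Hz ≤ fs/2 = 27 Hz, appears at 12 Hz.
Distinct values: {12 Hz, 24 Hz}.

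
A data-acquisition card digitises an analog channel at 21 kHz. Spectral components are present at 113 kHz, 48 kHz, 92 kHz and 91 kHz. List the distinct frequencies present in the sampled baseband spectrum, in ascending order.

6 kHz, 7 kHz, 8 kHz

fs/2 = 10.5 kHz.
113 kHz mod fs = 8 kHz.
8 kHz ≤ fs/2 = 10.5 kHz, appears at 8 kHz.
48 kHz mod fs = 6 kHz.
6 kHz ≤ fs/2 = 10.5 kHz, appears at 6 kHz.
92 kHz mod fs = 8 kHz.
8 kHz ≤ fs/2 = 10.5 kHz, appears at 8 kHz.
91 kHz mod fs = 7 kHz.
7 kHz ≤ fs/2 = 10.5 kHz, appears at 7 kHz.
Distinct values: {6 kHz, 7 kHz, 8 kHz}.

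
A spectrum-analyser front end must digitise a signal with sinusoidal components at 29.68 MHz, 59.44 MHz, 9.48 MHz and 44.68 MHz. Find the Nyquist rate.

118.88 MHz

Highest-frequency component: 59.44 MHz.
Nyquist rate = 2 × 59.44 MHz = 118.88 MHz.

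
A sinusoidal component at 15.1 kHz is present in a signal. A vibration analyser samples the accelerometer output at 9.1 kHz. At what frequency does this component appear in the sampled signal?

3.1 kHz

15.1 kHz mod fs = 6 kHz.
6 kHz > fs/2 = 4.55 kHz, folds to fs − 6 kHz = 3.1 kHz.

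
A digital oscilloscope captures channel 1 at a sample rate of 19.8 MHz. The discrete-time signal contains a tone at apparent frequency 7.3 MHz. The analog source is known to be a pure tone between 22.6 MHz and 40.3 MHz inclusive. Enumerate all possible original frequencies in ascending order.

27.1 MHz, 32.3 MHz

Frequencies that alias to 7.3 MHz are k·fs ± 7.3 MHz for integer k ≥ 0.
k=0: 7.3 MHz.
k=1: 12.5 MHz, 27.1 MHz.
k=2: 32.3 MHz, 46.9 MHz.
k=3: 52.1 MHz, 66.7 MHz.
Within [22.6 MHz, 40.3 MHz]: 27.1 MHz, 32.3 MHz.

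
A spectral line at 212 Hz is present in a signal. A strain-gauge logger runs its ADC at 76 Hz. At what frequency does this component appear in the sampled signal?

16 Hz

212 Hz mod fs = 60 Hz.
60 Hz > fs/2 = 38 Hz, folds to fs − 60 Hz = 16 Hz.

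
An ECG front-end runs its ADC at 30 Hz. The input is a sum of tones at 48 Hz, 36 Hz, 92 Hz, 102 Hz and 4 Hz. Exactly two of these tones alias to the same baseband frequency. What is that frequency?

fs/2 = 15 Hz.
48 Hz mod fs = 18 Hz.
18 Hz > fs/2 = 15 Hz, folds to fs − 18 Hz = 12 Hz.
36 Hz mod fs = 6 Hz.
6 Hz ≤ fs/2 = 15 Hz, appears at 6 Hz.
92 Hz mod fs = 2 Hz.
2 Hz ≤ fs/2 = 15 Hz, appears at 2 Hz.
102 Hz mod fs = 12 Hz.
12 Hz ≤ fs/2 = 15 Hz, appears at 12 Hz.
4 Hz ≤ fs/2 = 15 Hz, passes unchanged.
48 Hz and 102 Hz both map to 12 Hz.

12 Hz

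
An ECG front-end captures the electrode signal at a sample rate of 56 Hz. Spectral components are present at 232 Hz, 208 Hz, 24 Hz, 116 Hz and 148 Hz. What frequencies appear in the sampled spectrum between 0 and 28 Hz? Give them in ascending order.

fs/2 = 28 Hz.
232 Hz mod fs = 8 Hz.
8 Hz ≤ fs/2 = 28 Hz, appears at 8 Hz.
208 Hz mod fs = 40 Hz.
40 Hz > fs/2 = 28 Hz, folds to fs − 40 Hz = 16 Hz.
24 Hz ≤ fs/2 = 28 Hz, passes unchanged.
116 Hz mod fs = 4 Hz.
4 Hz ≤ fs/2 = 28 Hz, appears at 4 Hz.
148 Hz mod fs = 36 Hz.
36 Hz > fs/2 = 28 Hz, folds to fs − 36 Hz = 20 Hz.
Distinct values: {4 Hz, 8 Hz, 16 Hz, 20 Hz, 24 Hz}.

4 Hz, 8 Hz, 16 Hz, 20 Hz, 24 Hz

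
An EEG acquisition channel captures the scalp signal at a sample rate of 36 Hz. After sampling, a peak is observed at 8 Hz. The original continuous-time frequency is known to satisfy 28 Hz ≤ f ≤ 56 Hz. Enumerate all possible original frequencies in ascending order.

Frequencies that alias to 8 Hz are k·fs ± 8 Hz for integer k ≥ 0.
k=0: 8 Hz.
k=1: 28 Hz, 44 Hz.
k=2: 64 Hz, 80 Hz.
Within [28 Hz, 56 Hz]: 28 Hz, 44 Hz.

28 Hz, 44 Hz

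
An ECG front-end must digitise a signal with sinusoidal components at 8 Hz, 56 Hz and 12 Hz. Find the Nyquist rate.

112 Hz

Highest-frequency component: 56 Hz.
Nyquist rate = 2 × 56 Hz = 112 Hz.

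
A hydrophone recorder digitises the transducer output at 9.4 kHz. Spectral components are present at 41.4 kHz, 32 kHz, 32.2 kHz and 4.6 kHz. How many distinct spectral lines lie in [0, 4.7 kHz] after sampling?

fs/2 = 4.7 kHz.
41.4 kHz mod fs = 3.8 kHz.
3.8 kHz ≤ fs/2 = 4.7 kHz, appears at 3.8 kHz.
32 kHz mod fs = 3.8 kHz.
3.8 kHz ≤ fs/2 = 4.7 kHz, appears at 3.8 kHz.
32.2 kHz mod fs = 4 kHz.
4 kHz ≤ fs/2 = 4.7 kHz, appears at 4 kHz.
4.6 kHz ≤ fs/2 = 4.7 kHz, passes unchanged.
Distinct values: {3.8 kHz, 4 kHz, 4.6 kHz} → 3.

3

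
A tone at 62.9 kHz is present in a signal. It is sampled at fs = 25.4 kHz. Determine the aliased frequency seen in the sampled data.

12.1 kHz

62.9 kHz mod fs = 12.1 kHz.
12.1 kHz ≤ fs/2 = 12.7 kHz, appears at 12.1 kHz.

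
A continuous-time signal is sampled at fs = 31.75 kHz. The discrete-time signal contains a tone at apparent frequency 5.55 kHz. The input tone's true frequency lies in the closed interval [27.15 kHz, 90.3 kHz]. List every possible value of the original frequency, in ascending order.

37.3 kHz, 57.95 kHz, 69.05 kHz, 89.7 kHz

Frequencies that alias to 5.55 kHz are k·fs ± 5.55 kHz for integer k ≥ 0.
k=0: 5.55 kHz.
k=1: 26.2 kHz, 37.3 kHz.
k=2: 57.95 kHz, 69.05 kHz.
k=3: 89.7 kHz, 100.8 kHz.
k=4: 121.45 kHz, 132.55 kHz.
Within [27.15 kHz, 90.3 kHz]: 37.3 kHz, 57.95 kHz, 69.05 kHz, 89.7 kHz.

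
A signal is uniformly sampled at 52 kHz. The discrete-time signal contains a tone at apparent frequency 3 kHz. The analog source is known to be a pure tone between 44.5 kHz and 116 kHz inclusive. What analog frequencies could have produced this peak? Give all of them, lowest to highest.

Frequencies that alias to 3 kHz are k·fs ± 3 kHz for integer k ≥ 0.
k=0: 3 kHz.
k=1: 49 kHz, 55 kHz.
k=2: 101 kHz, 107 kHz.
k=3: 153 kHz, 159 kHz.
Within [44.5 kHz, 116 kHz]: 49 kHz, 55 kHz, 101 kHz, 107 kHz.

49 kHz, 55 kHz, 101 kHz, 107 kHz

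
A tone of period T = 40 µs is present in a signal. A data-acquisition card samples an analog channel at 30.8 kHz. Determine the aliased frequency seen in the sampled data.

5.8 kHz

T = 40 µs → f = 1/T = 25 kHz.
25 kHz > fs/2 = 15.4 kHz, folds to fs − 25 kHz = 5.8 kHz.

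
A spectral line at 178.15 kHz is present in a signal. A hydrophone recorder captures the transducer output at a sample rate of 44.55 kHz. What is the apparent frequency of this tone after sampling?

0.05 kHz

178.15 kHz mod fs = 44.5 kHz.
44.5 kHz > fs/2 = 22.275 kHz, folds to fs − 44.5 kHz = 0.05 kHz.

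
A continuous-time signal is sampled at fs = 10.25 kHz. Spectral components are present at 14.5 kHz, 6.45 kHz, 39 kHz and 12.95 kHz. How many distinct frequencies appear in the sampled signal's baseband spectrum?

4

fs/2 = 5.125 kHz.
14.5 kHz mod fs = 4.25 kHz.
4.25 kHz ≤ fs/2 = 5.125 kHz, appears at 4.25 kHz.
6.45 kHz > fs/2 = 5.125 kHz, folds to fs − 6.45 kHz = 3.8 kHz.
39 kHz mod fs = 8.25 kHz.
8.25 kHz > fs/2 = 5.125 kHz, folds to fs − 8.25 kHz = 2 kHz.
12.95 kHz mod fs = 2.7 kHz.
2.7 kHz ≤ fs/2 = 5.125 kHz, appears at 2.7 kHz.
Distinct values: {2 kHz, 2.7 kHz, 3.8 kHz, 4.25 kHz} → 4.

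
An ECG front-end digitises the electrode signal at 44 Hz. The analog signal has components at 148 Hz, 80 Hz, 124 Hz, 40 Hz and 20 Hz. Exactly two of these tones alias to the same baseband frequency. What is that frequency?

8 Hz

fs/2 = 22 Hz.
148 Hz mod fs = 16 Hz.
16 Hz ≤ fs/2 = 22 Hz, appears at 16 Hz.
80 Hz mod fs = 36 Hz.
36 Hz > fs/2 = 22 Hz, folds to fs − 36 Hz = 8 Hz.
124 Hz mod fs = 36 Hz.
36 Hz > fs/2 = 22 Hz, folds to fs − 36 Hz = 8 Hz.
40 Hz > fs/2 = 22 Hz, folds to fs − 40 Hz = 4 Hz.
20 Hz ≤ fs/2 = 22 Hz, passes unchanged.
80 Hz and 124 Hz both map to 8 Hz.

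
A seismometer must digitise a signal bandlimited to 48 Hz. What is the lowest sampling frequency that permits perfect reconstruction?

Nyquist rate = 2 × 48 Hz = 96 Hz.

96 Hz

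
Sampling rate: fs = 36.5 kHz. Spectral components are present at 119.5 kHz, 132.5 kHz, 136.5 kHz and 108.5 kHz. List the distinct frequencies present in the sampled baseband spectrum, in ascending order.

fs/2 = 18.25 kHz.
119.5 kHz mod fs = 10 kHz.
10 kHz ≤ fs/2 = 18.25 kHz, appears at 10 kHz.
132.5 kHz mod fs = 23 kHz.
23 kHz > fs/2 = 18.25 kHz, folds to fs − 23 kHz = 13.5 kHz.
136.5 kHz mod fs = 27 kHz.
27 kHz > fs/2 = 18.25 kHz, folds to fs − 27 kHz = 9.5 kHz.
108.5 kHz mod fs = 35.5 kHz.
35.5 kHz > fs/2 = 18.25 kHz, folds to fs − 35.5 kHz = 1 kHz.
Distinct values: {1 kHz, 9.5 kHz, 10 kHz, 13.5 kHz}.

1 kHz, 9.5 kHz, 10 kHz, 13.5 kHz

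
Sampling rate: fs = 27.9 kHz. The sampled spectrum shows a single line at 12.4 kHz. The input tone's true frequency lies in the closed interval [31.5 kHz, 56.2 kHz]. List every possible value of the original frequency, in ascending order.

40.3 kHz, 43.4 kHz

Frequencies that alias to 12.4 kHz are k·fs ± 12.4 kHz for integer k ≥ 0.
k=0: 12.4 kHz.
k=1: 15.5 kHz, 40.3 kHz.
k=2: 43.4 kHz, 68.2 kHz.
k=3: 71.3 kHz, 96.1 kHz.
Within [31.5 kHz, 56.2 kHz]: 40.3 kHz, 43.4 kHz.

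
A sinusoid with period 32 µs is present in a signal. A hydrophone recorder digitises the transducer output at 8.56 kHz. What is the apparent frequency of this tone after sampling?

2.99 kHz

T = 32 µs → f = 1/T = 31.25 kHz.
31.25 kHz mod fs = 5.57 kHz.
5.57 kHz > fs/2 = 4.28 kHz, folds to fs − 5.57 kHz = 2.99 kHz.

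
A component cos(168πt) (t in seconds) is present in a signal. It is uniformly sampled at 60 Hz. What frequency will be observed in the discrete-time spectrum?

ω = 168π rad/s → f = ω/(2π) = 84 Hz.
84 Hz mod fs = 24 Hz.
24 Hz ≤ fs/2 = 30 Hz, appears at 24 Hz.

24 Hz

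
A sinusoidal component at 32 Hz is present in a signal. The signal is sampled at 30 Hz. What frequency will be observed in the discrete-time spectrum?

32 Hz mod fs = 2 Hz.
2 Hz ≤ fs/2 = 15 Hz, appears at 2 Hz.

2 Hz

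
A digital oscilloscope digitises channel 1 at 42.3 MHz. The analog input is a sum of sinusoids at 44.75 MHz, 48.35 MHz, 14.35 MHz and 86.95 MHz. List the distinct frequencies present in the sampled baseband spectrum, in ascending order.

fs/2 = 21.15 MHz.
44.75 MHz mod fs = 2.45 MHz.
2.45 MHz ≤ fs/2 = 21.15 MHz, appears at 2.45 MHz.
48.35 MHz mod fs = 6.05 MHz.
6.05 MHz ≤ fs/2 = 21.15 MHz, appears at 6.05 MHz.
14.35 MHz ≤ fs/2 = 21.15 MHz, passes unchanged.
86.95 MHz mod fs = 2.35 MHz.
2.35 MHz ≤ fs/2 = 21.15 MHz, appears at 2.35 MHz.
Distinct values: {2.35 MHz, 2.45 MHz, 6.05 MHz, 14.35 MHz}.

2.35 MHz, 2.45 MHz, 6.05 MHz, 14.35 MHz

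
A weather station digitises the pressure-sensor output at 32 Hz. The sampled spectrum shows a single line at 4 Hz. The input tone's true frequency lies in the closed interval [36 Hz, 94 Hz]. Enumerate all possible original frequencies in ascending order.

Frequencies that alias to 4 Hz are k·fs ± 4 Hz for integer k ≥ 0.
k=0: 4 Hz.
k=1: 28 Hz, 36 Hz.
k=2: 60 Hz, 68 Hz.
k=3: 92 Hz, 100 Hz.
k=4: 124 Hz, 132 Hz.
Within [36 Hz, 94 Hz]: 36 Hz, 60 Hz, 68 Hz, 92 Hz.

36 Hz, 60 Hz, 68 Hz, 92 Hz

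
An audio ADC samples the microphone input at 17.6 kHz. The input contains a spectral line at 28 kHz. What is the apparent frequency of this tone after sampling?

7.2 kHz

28 kHz mod fs = 10.4 kHz.
10.4 kHz > fs/2 = 8.8 kHz, folds to fs − 10.4 kHz = 7.2 kHz.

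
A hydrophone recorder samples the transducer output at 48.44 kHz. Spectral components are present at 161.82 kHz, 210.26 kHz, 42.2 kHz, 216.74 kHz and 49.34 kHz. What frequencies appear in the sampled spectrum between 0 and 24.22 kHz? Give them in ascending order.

fs/2 = 24.22 kHz.
161.82 kHz mod fs = 16.5 kHz.
16.5 kHz ≤ fs/2 = 24.22 kHz, appears at 16.5 kHz.
210.26 kHz mod fs = 16.5 kHz.
16.5 kHz ≤ fs/2 = 24.22 kHz, appears at 16.5 kHz.
42.2 kHz > fs/2 = 24.22 kHz, folds to fs − 42.2 kHz = 6.24 kHz.
216.74 kHz mod fs = 22.98 kHz.
22.98 kHz ≤ fs/2 = 24.22 kHz, appears at 22.98 kHz.
49.34 kHz mod fs = 0.9 kHz.
0.9 kHz ≤ fs/2 = 24.22 kHz, appears at 0.9 kHz.
Distinct values: {0.9 kHz, 6.24 kHz, 16.5 kHz, 22.98 kHz}.

0.9 kHz, 6.24 kHz, 16.5 kHz, 22.98 kHz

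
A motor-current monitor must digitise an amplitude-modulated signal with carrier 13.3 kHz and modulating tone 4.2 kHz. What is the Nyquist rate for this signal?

AM sidebands sit at fc ± fm = 9.1 kHz and 17.5 kHz.
Highest-frequency component: 17.5 kHz.
Nyquist rate = 2 × 17.5 kHz = 35 kHz.

35 kHz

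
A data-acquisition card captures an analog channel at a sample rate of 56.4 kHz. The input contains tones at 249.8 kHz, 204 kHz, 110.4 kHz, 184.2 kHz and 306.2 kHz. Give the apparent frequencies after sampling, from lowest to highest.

2.4 kHz, 15 kHz, 21.6 kHz, 24.2 kHz

fs/2 = 28.2 kHz.
249.8 kHz mod fs = 24.2 kHz.
24.2 kHz ≤ fs/2 = 28.2 kHz, appears at 24.2 kHz.
204 kHz mod fs = 34.8 kHz.
34.8 kHz > fs/2 = 28.2 kHz, folds to fs − 34.8 kHz = 21.6 kHz.
110.4 kHz mod fs = 54 kHz.
54 kHz > fs/2 = 28.2 kHz, folds to fs − 54 kHz = 2.4 kHz.
184.2 kHz mod fs = 15 kHz.
15 kHz ≤ fs/2 = 28.2 kHz, appears at 15 kHz.
306.2 kHz mod fs = 24.2 kHz.
24.2 kHz ≤ fs/2 = 28.2 kHz, appears at 24.2 kHz.
Distinct values: {2.4 kHz, 15 kHz, 21.6 kHz, 24.2 kHz}.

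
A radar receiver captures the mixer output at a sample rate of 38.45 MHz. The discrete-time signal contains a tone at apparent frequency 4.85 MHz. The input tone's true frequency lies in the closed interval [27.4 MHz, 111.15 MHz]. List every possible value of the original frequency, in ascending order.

33.6 MHz, 43.3 MHz, 72.05 MHz, 81.75 MHz, 110.5 MHz

Frequencies that alias to 4.85 MHz are k·fs ± 4.85 MHz for integer k ≥ 0.
k=0: 4.85 MHz.
k=1: 33.6 MHz, 43.3 MHz.
k=2: 72.05 MHz, 81.75 MHz.
k=3: 110.5 MHz, 120.2 MHz.
k=4: 148.95 MHz, 158.65 MHz.
Within [27.4 MHz, 111.15 MHz]: 33.6 MHz, 43.3 MHz, 72.05 MHz, 81.75 MHz, 110.5 MHz.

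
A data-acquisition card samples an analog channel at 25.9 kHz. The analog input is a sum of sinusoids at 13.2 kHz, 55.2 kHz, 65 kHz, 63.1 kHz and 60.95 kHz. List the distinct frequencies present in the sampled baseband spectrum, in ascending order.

fs/2 = 12.95 kHz.
13.2 kHz > fs/2 = 12.95 kHz, folds to fs − 13.2 kHz = 12.7 kHz.
55.2 kHz mod fs = 3.4 kHz.
3.4 kHz ≤ fs/2 = 12.95 kHz, appears at 3.4 kHz.
65 kHz mod fs = 13.2 kHz.
13.2 kHz > fs/2 = 12.95 kHz, folds to fs − 13.2 kHz = 12.7 kHz.
63.1 kHz mod fs = 11.3 kHz.
11.3 kHz ≤ fs/2 = 12.95 kHz, appears at 11.3 kHz.
60.95 kHz mod fs = 9.15 kHz.
9.15 kHz ≤ fs/2 = 12.95 kHz, appears at 9.15 kHz.
Distinct values: {3.4 kHz, 9.15 kHz, 11.3 kHz, 12.7 kHz}.

3.4 kHz, 9.15 kHz, 11.3 kHz, 12.7 kHz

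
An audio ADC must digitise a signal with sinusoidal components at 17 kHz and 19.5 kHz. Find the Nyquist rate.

39 kHz

Highest-frequency component: 19.5 kHz.
Nyquist rate = 2 × 19.5 kHz = 39 kHz.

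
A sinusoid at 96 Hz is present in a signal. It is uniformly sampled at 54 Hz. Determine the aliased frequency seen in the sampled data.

96 Hz mod fs = 42 Hz.
42 Hz > fs/2 = 27 Hz, folds to fs − 42 Hz = 12 Hz.

12 Hz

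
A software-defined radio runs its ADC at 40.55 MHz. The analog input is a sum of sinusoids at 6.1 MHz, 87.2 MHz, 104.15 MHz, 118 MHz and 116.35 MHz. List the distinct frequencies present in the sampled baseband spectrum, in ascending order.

3.65 MHz, 5.3 MHz, 6.1 MHz, 17.5 MHz

fs/2 = 20.275 MHz.
6.1 MHz ≤ fs/2 = 20.275 MHz, passes unchanged.
87.2 MHz mod fs = 6.1 MHz.
6.1 MHz ≤ fs/2 = 20.275 MHz, appears at 6.1 MHz.
104.15 MHz mod fs = 23.05 MHz.
23.05 MHz > fs/2 = 20.275 MHz, folds to fs − 23.05 MHz = 17.5 MHz.
118 MHz mod fs = 36.9 MHz.
36.9 MHz > fs/2 = 20.275 MHz, folds to fs − 36.9 MHz = 3.65 MHz.
116.35 MHz mod fs = 35.25 MHz.
35.25 MHz > fs/2 = 20.275 MHz, folds to fs − 35.25 MHz = 5.3 MHz.
Distinct values: {3.65 MHz, 5.3 MHz, 6.1 MHz, 17.5 MHz}.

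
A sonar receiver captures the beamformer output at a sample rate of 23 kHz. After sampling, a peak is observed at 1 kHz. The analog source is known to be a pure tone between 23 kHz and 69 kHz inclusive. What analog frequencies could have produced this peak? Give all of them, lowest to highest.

24 kHz, 45 kHz, 47 kHz, 68 kHz

Frequencies that alias to 1 kHz are k·fs ± 1 kHz for integer k ≥ 0.
k=0: 1 kHz.
k=1: 22 kHz, 24 kHz.
k=2: 45 kHz, 47 kHz.
k=3: 68 kHz, 70 kHz.
k=4: 91 kHz, 93 kHz.
Within [23 kHz, 69 kHz]: 24 kHz, 45 kHz, 47 kHz, 68 kHz.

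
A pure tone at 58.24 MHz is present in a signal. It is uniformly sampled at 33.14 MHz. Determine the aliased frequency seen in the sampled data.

8.04 MHz

58.24 MHz mod fs = 25.1 MHz.
25.1 MHz > fs/2 = 16.57 MHz, folds to fs − 25.1 MHz = 8.04 MHz.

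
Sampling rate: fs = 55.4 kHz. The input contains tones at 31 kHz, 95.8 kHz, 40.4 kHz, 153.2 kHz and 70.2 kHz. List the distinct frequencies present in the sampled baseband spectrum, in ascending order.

13 kHz, 14.8 kHz, 15 kHz, 24.4 kHz

fs/2 = 27.7 kHz.
31 kHz > fs/2 = 27.7 kHz, folds to fs − 31 kHz = 24.4 kHz.
95.8 kHz mod fs = 40.4 kHz.
40.4 kHz > fs/2 = 27.7 kHz, folds to fs − 40.4 kHz = 15 kHz.
40.4 kHz > fs/2 = 27.7 kHz, folds to fs − 40.4 kHz = 15 kHz.
153.2 kHz mod fs = 42.4 kHz.
42.4 kHz > fs/2 = 27.7 kHz, folds to fs − 42.4 kHz = 13 kHz.
70.2 kHz mod fs = 14.8 kHz.
14.8 kHz ≤ fs/2 = 27.7 kHz, appears at 14.8 kHz.
Distinct values: {13 kHz, 14.8 kHz, 15 kHz, 24.4 kHz}.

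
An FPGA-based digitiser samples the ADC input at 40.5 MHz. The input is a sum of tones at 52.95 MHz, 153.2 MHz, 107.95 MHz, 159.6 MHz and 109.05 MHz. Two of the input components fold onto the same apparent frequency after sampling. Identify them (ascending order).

fs/2 = 20.25 MHz.
52.95 MHz mod fs = 12.45 MHz.
12.45 MHz ≤ fs/2 = 20.25 MHz, appears at 12.45 MHz.
153.2 MHz mod fs = 31.7 MHz.
31.7 MHz > fs/2 = 20.25 MHz, folds to fs − 31.7 MHz = 8.8 MHz.
107.95 MHz mod fs = 26.95 MHz.
26.95 MHz > fs/2 = 20.25 MHz, folds to fs − 26.95 MHz = 13.55 MHz.
159.6 MHz mod fs = 38.1 MHz.
38.1 MHz > fs/2 = 20.25 MHz, folds to fs − 38.1 MHz = 2.4 MHz.
109.05 MHz mod fs = 28.05 MHz.
28.05 MHz > fs/2 = 20.25 MHz, folds to fs − 28.05 MHz = 12.45 MHz.
52.95 MHz and 109.05 MHz both map to 12.45 MHz.

52.95 MHz, 109.05 MHz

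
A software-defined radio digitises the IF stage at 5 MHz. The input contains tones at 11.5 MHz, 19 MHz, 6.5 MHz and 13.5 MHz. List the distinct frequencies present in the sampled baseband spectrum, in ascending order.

fs/2 = 2.5 MHz.
11.5 MHz mod fs = 1.5 MHz.
1.5 MHz ≤ fs/2 = 2.5 MHz, appears at 1.5 MHz.
19 MHz mod fs = 4 MHz.
4 MHz > fs/2 = 2.5 MHz, folds to fs − 4 MHz = 1 MHz.
6.5 MHz mod fs = 1.5 MHz.
1.5 MHz ≤ fs/2 = 2.5 MHz, appears at 1.5 MHz.
13.5 MHz mod fs = 3.5 MHz.
3.5 MHz > fs/2 = 2.5 MHz, folds to fs − 3.5 MHz = 1.5 MHz.
Distinct values: {1 MHz, 1.5 MHz}.

1 MHz, 1.5 MHz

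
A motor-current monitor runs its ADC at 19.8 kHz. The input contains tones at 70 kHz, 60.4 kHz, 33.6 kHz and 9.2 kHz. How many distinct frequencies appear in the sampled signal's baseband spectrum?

3

fs/2 = 9.9 kHz.
70 kHz mod fs = 10.6 kHz.
10.6 kHz > fs/2 = 9.9 kHz, folds to fs − 10.6 kHz = 9.2 kHz.
60.4 kHz mod fs = 1 kHz.
1 kHz ≤ fs/2 = 9.9 kHz, appears at 1 kHz.
33.6 kHz mod fs = 13.8 kHz.
13.8 kHz > fs/2 = 9.9 kHz, folds to fs − 13.8 kHz = 6 kHz.
9.2 kHz ≤ fs/2 = 9.9 kHz, passes unchanged.
Distinct values: {1 kHz, 6 kHz, 9.2 kHz} → 3.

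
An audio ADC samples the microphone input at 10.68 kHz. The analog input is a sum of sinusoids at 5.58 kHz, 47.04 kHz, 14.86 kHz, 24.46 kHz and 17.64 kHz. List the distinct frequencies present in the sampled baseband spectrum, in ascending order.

fs/2 = 5.34 kHz.
5.58 kHz > fs/2 = 5.34 kHz, folds to fs − 5.58 kHz = 5.1 kHz.
47.04 kHz mod fs = 4.32 kHz.
4.32 kHz ≤ fs/2 = 5.34 kHz, appears at 4.32 kHz.
14.86 kHz mod fs = 4.18 kHz.
4.18 kHz ≤ fs/2 = 5.34 kHz, appears at 4.18 kHz.
24.46 kHz mod fs = 3.1 kHz.
3.1 kHz ≤ fs/2 = 5.34 kHz, appears at 3.1 kHz.
17.64 kHz mod fs = 6.96 kHz.
6.96 kHz > fs/2 = 5.34 kHz, folds to fs − 6.96 kHz = 3.72 kHz.
Distinct values: {3.1 kHz, 3.72 kHz, 4.18 kHz, 4.32 kHz, 5.1 kHz}.

3.1 kHz, 3.72 kHz, 4.18 kHz, 4.32 kHz, 5.1 kHz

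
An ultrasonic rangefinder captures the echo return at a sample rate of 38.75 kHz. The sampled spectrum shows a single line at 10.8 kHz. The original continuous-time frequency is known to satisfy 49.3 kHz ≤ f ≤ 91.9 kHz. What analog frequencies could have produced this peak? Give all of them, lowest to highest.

49.55 kHz, 66.7 kHz, 88.3 kHz

Frequencies that alias to 10.8 kHz are k·fs ± 10.8 kHz for integer k ≥ 0.
k=0: 10.8 kHz.
k=1: 27.95 kHz, 49.55 kHz.
k=2: 66.7 kHz, 88.3 kHz.
k=3: 105.45 kHz, 127.05 kHz.
Within [49.3 kHz, 91.9 kHz]: 49.55 kHz, 66.7 kHz, 88.3 kHz.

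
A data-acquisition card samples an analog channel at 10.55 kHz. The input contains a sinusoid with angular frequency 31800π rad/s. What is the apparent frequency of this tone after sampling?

5.2 kHz

ω = 31800π rad/s → f = ω/(2π) = 15900 Hz = 15.9 kHz.
15.9 kHz mod fs = 5.35 kHz.
5.35 kHz > fs/2 = 5.275 kHz, folds to fs − 5.35 kHz = 5.2 kHz.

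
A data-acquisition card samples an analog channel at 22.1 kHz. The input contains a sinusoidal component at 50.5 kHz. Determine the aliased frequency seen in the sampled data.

6.3 kHz

50.5 kHz mod fs = 6.3 kHz.
6.3 kHz ≤ fs/2 = 11.05 kHz, appears at 6.3 kHz.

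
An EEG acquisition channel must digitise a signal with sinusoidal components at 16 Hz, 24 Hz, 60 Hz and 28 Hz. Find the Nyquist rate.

Highest-frequency component: 60 Hz.
Nyquist rate = 2 × 60 Hz = 120 Hz.

120 Hz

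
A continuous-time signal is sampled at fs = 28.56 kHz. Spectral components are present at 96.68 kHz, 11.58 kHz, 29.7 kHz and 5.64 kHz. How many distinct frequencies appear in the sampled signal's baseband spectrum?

fs/2 = 14.28 kHz.
96.68 kHz mod fs = 11 kHz.
11 kHz ≤ fs/2 = 14.28 kHz, appears at 11 kHz.
11.58 kHz ≤ fs/2 = 14.28 kHz, passes unchanged.
29.7 kHz mod fs = 1.14 kHz.
1.14 kHz ≤ fs/2 = 14.28 kHz, appears at 1.14 kHz.
5.64 kHz ≤ fs/2 = 14.28 kHz, passes unchanged.
Distinct values: {1.14 kHz, 5.64 kHz, 11 kHz, 11.58 kHz} → 4.

4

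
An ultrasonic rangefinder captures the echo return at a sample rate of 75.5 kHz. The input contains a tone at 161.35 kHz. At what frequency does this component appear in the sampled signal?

10.35 kHz

161.35 kHz mod fs = 10.35 kHz.
10.35 kHz ≤ fs/2 = 37.75 kHz, appears at 10.35 kHz.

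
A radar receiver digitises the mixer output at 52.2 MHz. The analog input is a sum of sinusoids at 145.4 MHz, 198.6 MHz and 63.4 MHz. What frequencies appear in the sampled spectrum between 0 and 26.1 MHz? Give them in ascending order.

10.2 MHz, 11.2 MHz

fs/2 = 26.1 MHz.
145.4 MHz mod fs = 41 MHz.
41 MHz > fs/2 = 26.1 MHz, folds to fs − 41 MHz = 11.2 MHz.
198.6 MHz mod fs = 42 MHz.
42 MHz > fs/2 = 26.1 MHz, folds to fs − 42 MHz = 10.2 MHz.
63.4 MHz mod fs = 11.2 MHz.
11.2 MHz ≤ fs/2 = 26.1 MHz, appears at 11.2 MHz.
Distinct values: {10.2 MHz, 11.2 MHz}.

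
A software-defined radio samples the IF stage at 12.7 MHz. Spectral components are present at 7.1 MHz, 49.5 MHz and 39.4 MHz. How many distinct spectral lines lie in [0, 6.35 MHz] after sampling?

fs/2 = 6.35 MHz.
7.1 MHz > fs/2 = 6.35 MHz, folds to fs − 7.1 MHz = 5.6 MHz.
49.5 MHz mod fs = 11.4 MHz.
11.4 MHz > fs/2 = 6.35 MHz, folds to fs − 11.4 MHz = 1.3 MHz.
39.4 MHz mod fs = 1.3 MHz.
1.3 MHz ≤ fs/2 = 6.35 MHz, appears at 1.3 MHz.
Distinct values: {1.3 MHz, 5.6 MHz} → 2.

2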